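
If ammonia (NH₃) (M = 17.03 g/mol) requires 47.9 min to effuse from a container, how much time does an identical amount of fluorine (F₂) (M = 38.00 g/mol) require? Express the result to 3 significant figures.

Since effusion rate ∝ 1/√M, t_F₂/t_NH₃ = √(M_F₂/M_NH₃) = √(38.00/17.03) = √2.231 = 1.494.
So the time for F₂ is 47.9 × 1.494 = 71.6 min.

71.6 min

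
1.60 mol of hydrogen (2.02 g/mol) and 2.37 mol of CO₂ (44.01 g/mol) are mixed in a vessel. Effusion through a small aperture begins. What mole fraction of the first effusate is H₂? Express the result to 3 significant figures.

0.759

Each component's effusion rate ∝ (its partial pressure)·(1/√M) ∝ n_i/√M_i.
So x_H₂ in the escaping gas = (n_H₂/√M_H₂) / Σ(n_i/√M_i)
= (1.60/√2.02) / (1.60/√2.02 + 2.37/√44.01) = 1.126/(1.126 + 0.3573) = 0.759.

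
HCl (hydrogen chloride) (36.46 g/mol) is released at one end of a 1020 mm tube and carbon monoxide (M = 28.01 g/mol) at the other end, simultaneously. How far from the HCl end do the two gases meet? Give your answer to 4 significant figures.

Distances travelled in equal time are proportional to diffusion rates, so d_HCl/d_CO = √(M_CO/M_HCl) = √(28.01/36.46) = 0.8765.
With d_HCl + d_CO = 1020 mm, d_CO = 1020/(1 + 0.8765) = 543.6 mm.
d_HCl = 1020 − 543.6 = 476.4 mm.

476.4 mm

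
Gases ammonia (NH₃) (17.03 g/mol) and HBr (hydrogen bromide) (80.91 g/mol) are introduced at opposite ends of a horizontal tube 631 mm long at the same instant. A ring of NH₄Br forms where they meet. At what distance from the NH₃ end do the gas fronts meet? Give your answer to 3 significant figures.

Graham's law gives d_NH₃/d_HBr = rate_NH₃/rate_HBr = √(M_HBr/M_NH₃) = √(80.91/17.03) = 2.180.
With d_NH₃ + d_HBr = 631 mm, d_HBr = 631/(1 + 2.180) = 198.4 mm.
d_NH₃ = 631 − 198.4 = 433 mm.

433 mm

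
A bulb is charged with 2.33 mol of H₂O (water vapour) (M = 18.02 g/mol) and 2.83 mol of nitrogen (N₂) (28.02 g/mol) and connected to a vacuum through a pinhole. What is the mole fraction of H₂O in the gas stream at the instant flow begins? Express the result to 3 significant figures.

0.507

Rate_i ∝ x_i/√M_i (Graham's law weighted by mole fraction), so the effusate composition follows n_i/√M_i.
So x_H₂O in the escaping gas = (n_H₂O/√M_H₂O) / Σ(n_i/√M_i)
= (2.33/√18.02) / (2.33/√18.02 + 2.83/√28.02) = 0.5489/(0.5489 + 0.5346) = 0.507.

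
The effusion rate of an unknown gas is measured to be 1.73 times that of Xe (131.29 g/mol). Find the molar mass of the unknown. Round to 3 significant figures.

Using Graham's law: rate_X/rate_Xe = √(M_Xe/M_X).
1.73 = √(131.29/M_X)
M_X = 131.29 / 1.73² = 131.29 / 2.993 = 43.9 g/mol

43.9 g/mol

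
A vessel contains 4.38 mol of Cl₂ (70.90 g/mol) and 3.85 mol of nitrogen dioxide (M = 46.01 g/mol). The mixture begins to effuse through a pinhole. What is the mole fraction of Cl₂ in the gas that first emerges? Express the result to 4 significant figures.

0.4782

The effusion rate of species i is ∝ p_i/√M_i ∝ n_i/√M_i.
Mole fraction of Cl₂ in the effusate = (n_Cl₂/√M_Cl₂) / (n_Cl₂/√M_Cl₂ + n_NO₂/√M_NO₂)
= (4.38/√70.90) / (4.38/√70.90 + 3.85/√46.01) = 0.5202/(0.5202 + 0.5676) = 0.4782.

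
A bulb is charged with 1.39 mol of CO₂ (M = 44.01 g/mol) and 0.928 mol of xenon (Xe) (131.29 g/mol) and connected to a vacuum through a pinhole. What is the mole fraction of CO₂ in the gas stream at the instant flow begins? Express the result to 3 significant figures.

Each component's effusion rate ∝ (its partial pressure)·(1/√M) ∝ n_i/√M_i.
So x_CO₂ in the escaping gas = (n_CO₂/√M_CO₂) / Σ(n_i/√M_i)
= (1.39/√44.01) / (1.39/√44.01 + 0.928/√131.29) = 0.2095/(0.2095 + 0.08099) = 0.721.

0.721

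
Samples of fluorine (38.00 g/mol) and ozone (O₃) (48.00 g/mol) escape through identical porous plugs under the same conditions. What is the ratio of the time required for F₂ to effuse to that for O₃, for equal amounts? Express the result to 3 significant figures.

Graham's law gives t_F₂/t_O₃ = √(M_F₂/M_O₃) = √(38.00/48.00) = √0.7917 = 0.890.

0.890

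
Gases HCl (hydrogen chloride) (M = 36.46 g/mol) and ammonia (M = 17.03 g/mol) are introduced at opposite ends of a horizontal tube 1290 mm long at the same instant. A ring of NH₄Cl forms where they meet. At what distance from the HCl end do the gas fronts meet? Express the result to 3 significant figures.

524 mm

Graham's law gives d_HCl/d_NH₃ = rate_HCl/rate_NH₃ = √(M_NH₃/M_HCl) = √(17.03/36.46) = 0.6834.
With d_HCl + d_NH₃ = 1290 mm, d_NH₃ = 1290/(1 + 0.6834) = 766.3 mm.
d_HCl = 1290 − 766.3 = 524 mm.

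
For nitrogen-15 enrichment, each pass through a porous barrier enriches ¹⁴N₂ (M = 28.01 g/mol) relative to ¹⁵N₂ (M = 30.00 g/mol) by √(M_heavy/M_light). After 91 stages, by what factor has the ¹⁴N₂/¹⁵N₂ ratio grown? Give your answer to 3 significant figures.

After 91 stages the ratio has grown by (√(30.00/28.01))^91 = (30.00/28.01)^(91/2).
= 1.07105^(91/2) = 22.7.

22.7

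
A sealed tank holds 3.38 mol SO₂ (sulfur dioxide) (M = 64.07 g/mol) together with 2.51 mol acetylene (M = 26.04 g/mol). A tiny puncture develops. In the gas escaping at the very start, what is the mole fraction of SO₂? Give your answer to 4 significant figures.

Each component's effusion rate ∝ (its partial pressure)·(1/√M) ∝ n_i/√M_i.
x_SO₂(eff) = (n_SO₂/√M_SO₂) / (n_SO₂/√M_SO₂ + n_C₂H₂/√M_C₂H₂)
= (3.38/√64.07) / (3.38/√64.07 + 2.51/√26.04) = 0.4223/(0.4223 + 0.4919) = 0.4619.

0.4619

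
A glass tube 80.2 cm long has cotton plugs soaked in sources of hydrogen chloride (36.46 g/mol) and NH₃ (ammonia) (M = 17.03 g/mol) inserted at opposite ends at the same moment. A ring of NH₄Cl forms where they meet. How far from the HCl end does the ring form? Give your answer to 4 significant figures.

Distances travelled in equal time are proportional to diffusion rates, so d_HCl/d_NH₃ = √(M_NH₃/M_HCl) = √(17.03/36.46) = 0.6834.
With d_HCl + d_NH₃ = 80.2 cm, d_NH₃ = 80.2/(1 + 0.6834) = 47.64 cm.
d_HCl = 80.2 − 47.64 = 32.56 cm.

32.56 cm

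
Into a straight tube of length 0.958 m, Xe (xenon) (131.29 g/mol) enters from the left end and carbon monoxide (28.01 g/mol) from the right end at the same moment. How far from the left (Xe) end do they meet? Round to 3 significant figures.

Graham's law gives d_Xe/d_CO = rate_Xe/rate_CO = √(M_CO/M_Xe) = √(28.01/131.29) = 0.4619.
With d_Xe + d_CO = 0.958 m, d_CO = 0.958/(1 + 0.4619) = 0.6553 m.
d_Xe = 0.958 − 0.6553 = 0.303 m.

0.303 m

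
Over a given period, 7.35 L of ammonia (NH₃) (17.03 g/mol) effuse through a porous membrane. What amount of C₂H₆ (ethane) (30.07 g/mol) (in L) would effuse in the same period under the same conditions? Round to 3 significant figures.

5.53 L

Graham's law gives rate_C₂H₆/rate_NH₃ = √(M_NH₃/M_C₂H₆) = √(17.03/30.07) = √0.5663 = 0.7526.
So the volume for C₂H₆ is 7.35 × 0.7526 = 5.53 L.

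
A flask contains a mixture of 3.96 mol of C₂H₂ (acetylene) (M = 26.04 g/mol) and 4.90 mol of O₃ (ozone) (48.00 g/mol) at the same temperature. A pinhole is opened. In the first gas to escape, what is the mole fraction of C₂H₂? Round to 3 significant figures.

Rate_i ∝ x_i/√M_i (Graham's law weighted by mole fraction), so the effusate composition follows n_i/√M_i.
So x_C₂H₂ in the escaping gas = (n_C₂H₂/√M_C₂H₂) / Σ(n_i/√M_i)
= (3.96/√26.04) / (3.96/√26.04 + 4.90/√48.00) = 0.7760/(0.7760 + 0.7073) = 0.523.

0.523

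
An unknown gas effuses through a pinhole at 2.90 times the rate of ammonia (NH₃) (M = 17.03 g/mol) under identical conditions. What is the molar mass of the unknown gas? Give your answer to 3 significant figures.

Since effusion rate ∝ 1/√M, rate_X/rate_NH₃ = √(M_NH₃/M_X).
2.90 = √(17.03/M_X)
M_X = 17.03 / 2.90² = 17.03 / 8.410 = 2.02 g/mol

2.02 g/mol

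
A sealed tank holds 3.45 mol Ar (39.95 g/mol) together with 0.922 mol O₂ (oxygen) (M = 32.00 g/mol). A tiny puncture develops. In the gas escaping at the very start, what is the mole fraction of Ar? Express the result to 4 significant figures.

Rate_i ∝ x_i/√M_i (Graham's law weighted by mole fraction), so the effusate composition follows n_i/√M_i.
x_Ar(eff) = (n_Ar/√M_Ar) / (n_Ar/√M_Ar + n_O₂/√M_O₂)
= (3.45/√39.95) / (3.45/√39.95 + 0.922/√32.00) = 0.5458/(0.5458 + 0.1630) = 0.7701.

0.7701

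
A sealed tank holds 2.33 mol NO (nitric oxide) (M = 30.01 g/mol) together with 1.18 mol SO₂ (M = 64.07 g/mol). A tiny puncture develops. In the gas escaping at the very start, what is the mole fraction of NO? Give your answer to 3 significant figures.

0.743

The effusion rate of species i is ∝ p_i/√M_i ∝ n_i/√M_i.
Mole fraction of NO in the effusate = (n_NO/√M_NO) / (n_NO/√M_NO + n_SO₂/√M_SO₂)
= (2.33/√30.01) / (2.33/√30.01 + 1.18/√64.07) = 0.4253/(0.4253 + 0.1474) = 0.743.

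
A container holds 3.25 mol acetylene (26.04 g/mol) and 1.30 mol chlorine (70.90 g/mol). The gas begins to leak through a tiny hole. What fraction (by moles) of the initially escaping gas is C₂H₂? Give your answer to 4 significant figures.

Effusion rate of each component ∝ n_i/√M_i (partial pressure × 1/√M).
So x_C₂H₂ in the escaping gas = (n_C₂H₂/√M_C₂H₂) / Σ(n_i/√M_i)
= (3.25/√26.04) / (3.25/√26.04 + 1.30/√70.90) = 0.6369/(0.6369 + 0.1544) = 0.8049.

0.8049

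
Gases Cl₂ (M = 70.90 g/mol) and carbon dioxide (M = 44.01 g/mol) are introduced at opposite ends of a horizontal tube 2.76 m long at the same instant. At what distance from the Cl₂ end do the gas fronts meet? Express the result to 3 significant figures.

Distances travelled in equal time are proportional to diffusion rates, so d_Cl₂/d_CO₂ = √(M_CO₂/M_Cl₂) = √(44.01/70.90) = 0.7879.
With d_Cl₂ + d_CO₂ = 2.76 m, d_CO₂ = 2.76/(1 + 0.7879) = 1.544 m.
d_Cl₂ = 2.76 − 1.544 = 1.22 m.

1.22 m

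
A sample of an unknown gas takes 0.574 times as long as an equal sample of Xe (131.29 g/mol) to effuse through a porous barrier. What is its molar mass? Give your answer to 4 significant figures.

By Graham's law, t_X/t_Xe = √(M_X/M_Xe).
0.574 = √(M_X/131.29)
M_X = 131.29 × 0.574² = 131.29 × 0.3295 = 43.26 g/mol

43.26 g/mol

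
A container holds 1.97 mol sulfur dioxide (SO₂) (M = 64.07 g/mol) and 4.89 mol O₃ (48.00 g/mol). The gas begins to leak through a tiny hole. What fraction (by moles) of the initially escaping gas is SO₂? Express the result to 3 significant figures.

0.259

Each component's effusion rate ∝ (its partial pressure)·(1/√M) ∝ n_i/√M_i.
x_SO₂(eff) = (n_SO₂/√M_SO₂) / (n_SO₂/√M_SO₂ + n_O₃/√M_O₃)
= (1.97/√64.07) / (1.97/√64.07 + 4.89/√48.00) = 0.2461/(0.2461 + 0.7058) = 0.259.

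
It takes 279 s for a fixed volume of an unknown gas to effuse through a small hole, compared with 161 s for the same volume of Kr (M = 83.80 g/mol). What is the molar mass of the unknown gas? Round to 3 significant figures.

From Graham's law, t_X/t_Kr = √(M_X/M_Kr).
279/161 = 1.733 = √(M_X/83.80)
M_X = 83.80 × 1.733² = 83.80 × 3.003 = 252 g/mol

252 g/mol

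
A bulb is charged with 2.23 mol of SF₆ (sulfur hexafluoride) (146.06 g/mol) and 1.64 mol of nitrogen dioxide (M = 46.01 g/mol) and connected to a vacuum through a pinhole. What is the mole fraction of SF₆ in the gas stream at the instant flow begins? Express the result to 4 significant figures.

The effusion rate of species i is ∝ p_i/√M_i ∝ n_i/√M_i.
So x_SF₆ in the escaping gas = (n_SF₆/√M_SF₆) / Σ(n_i/√M_i)
= (2.23/√146.06) / (2.23/√146.06 + 1.64/√46.01) = 0.1845/(0.1845 + 0.2418) = 0.4328.

0.4328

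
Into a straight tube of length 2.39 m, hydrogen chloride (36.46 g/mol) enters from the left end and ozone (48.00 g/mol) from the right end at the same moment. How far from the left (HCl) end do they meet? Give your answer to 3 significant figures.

1.28 m

The fronts meet when d_HCl + d_O₃ = L with d_HCl/d_O₃ = √(M_O₃/M_HCl) (Graham's law). Here √(M_O₃/M_HCl) = √(48.00/36.46) = 1.147.
With d_HCl + d_O₃ = 2.39 m, d_O₃ = 2.39/(1 + 1.147) = 1.113 m.
d_HCl = 2.39 − 1.113 = 1.28 m.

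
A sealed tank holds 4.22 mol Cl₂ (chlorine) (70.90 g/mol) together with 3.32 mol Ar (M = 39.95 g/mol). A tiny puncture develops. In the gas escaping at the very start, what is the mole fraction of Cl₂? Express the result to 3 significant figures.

0.488

Effusion rate of each component ∝ n_i/√M_i (partial pressure × 1/√M).
Mole fraction of Cl₂ in the effusate = (n_Cl₂/√M_Cl₂) / (n_Cl₂/√M_Cl₂ + n_Ar/√M_Ar)
= (4.22/√70.90) / (4.22/√70.90 + 3.32/√39.95) = 0.5012/(0.5012 + 0.5253) = 0.488.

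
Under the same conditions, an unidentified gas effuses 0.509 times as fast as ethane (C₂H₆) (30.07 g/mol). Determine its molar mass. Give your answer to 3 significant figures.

By Graham's law, rate_X/rate_C₂H₆ = √(M_C₂H₆/M_X).
0.509 = √(30.07/M_X)
M_X = 30.07 / 0.509² = 30.07 / 0.2591 = 116 g/mol

116 g/mol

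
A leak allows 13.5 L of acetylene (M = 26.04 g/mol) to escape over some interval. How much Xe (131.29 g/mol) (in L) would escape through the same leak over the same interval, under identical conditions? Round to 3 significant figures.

By Graham's law, rate_Xe/rate_C₂H₂ = √(M_C₂H₂/M_Xe) = √(26.04/131.29) = √0.1983 = 0.4454.
So the volume for Xe is 13.5 × 0.4454 = 6.01 L.

6.01 L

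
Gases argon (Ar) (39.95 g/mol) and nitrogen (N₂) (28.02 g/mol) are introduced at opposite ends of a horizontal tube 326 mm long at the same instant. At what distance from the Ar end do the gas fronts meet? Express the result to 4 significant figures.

In equal time, each gas travels a distance ∝ its rate ∝ 1/√M, so d_Ar/d_N₂ = √(M_N₂/M_Ar) = √(28.02/39.95) = 0.8375.
With d_Ar + d_N₂ = 326 mm, d_N₂ = 326/(1 + 0.8375) = 177.4 mm.
d_Ar = 326 − 177.4 = 148.6 mm.

148.6 mm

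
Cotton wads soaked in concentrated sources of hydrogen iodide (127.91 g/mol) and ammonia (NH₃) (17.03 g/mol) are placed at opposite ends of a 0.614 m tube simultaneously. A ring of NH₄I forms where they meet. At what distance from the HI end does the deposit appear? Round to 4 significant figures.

Graham's law gives d_HI/d_NH₃ = rate_HI/rate_NH₃ = √(M_NH₃/M_HI) = √(17.03/127.91) = 0.3649.
With d_HI + d_NH₃ = 0.614 m, d_NH₃ = 0.614/(1 + 0.3649) = 0.4499 m.
d_HI = 0.614 − 0.4499 = 0.1641 m.

0.1641 m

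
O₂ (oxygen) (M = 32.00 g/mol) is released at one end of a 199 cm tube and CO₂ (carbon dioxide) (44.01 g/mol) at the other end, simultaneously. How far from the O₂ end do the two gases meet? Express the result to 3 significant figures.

107 cm

In equal time, each gas travels a distance ∝ its rate ∝ 1/√M, so d_O₂/d_CO₂ = √(M_CO₂/M_O₂) = √(44.01/32.00) = 1.173.
With d_O₂ + d_CO₂ = 199 cm, d_CO₂ = 199/(1 + 1.173) = 91.59 cm.
d_O₂ = 199 − 91.59 = 107 cm.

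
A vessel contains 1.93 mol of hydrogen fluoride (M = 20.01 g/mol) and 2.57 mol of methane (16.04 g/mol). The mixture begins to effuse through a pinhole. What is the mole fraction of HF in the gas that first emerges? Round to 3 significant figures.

The effusion rate of species i is ∝ p_i/√M_i ∝ n_i/√M_i.
x_HF(eff) = (n_HF/√M_HF) / (n_HF/√M_HF + n_CH₄/√M_CH₄)
= (1.93/√20.01) / (1.93/√20.01 + 2.57/√16.04) = 0.4315/(0.4315 + 0.6417) = 0.402.

0.402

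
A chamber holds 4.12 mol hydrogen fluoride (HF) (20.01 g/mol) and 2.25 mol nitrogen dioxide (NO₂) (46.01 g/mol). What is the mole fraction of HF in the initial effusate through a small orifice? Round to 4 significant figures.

Effusion rate of each component ∝ n_i/√M_i (partial pressure × 1/√M).
Mole fraction of HF in the effusate = (n_HF/√M_HF) / (n_HF/√M_HF + n_NO₂/√M_NO₂)
= (4.12/√20.01) / (4.12/√20.01 + 2.25/√46.01) = 0.9210/(0.9210 + 0.3317) = 0.7352.

0.7352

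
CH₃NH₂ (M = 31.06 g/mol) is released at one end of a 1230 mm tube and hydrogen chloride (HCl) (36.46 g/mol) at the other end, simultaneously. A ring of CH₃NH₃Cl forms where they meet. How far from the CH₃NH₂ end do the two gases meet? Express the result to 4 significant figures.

Graham's law gives d_CH₃NH₂/d_HCl = rate_CH₃NH₂/rate_HCl = √(M_HCl/M_CH₃NH₂) = √(36.46/31.06) = 1.083.
With d_CH₃NH₂ + d_HCl = 1230 mm, d_HCl = 1230/(1 + 1.083) = 590.4 mm.
d_CH₃NH₂ = 1230 − 590.4 = 639.6 mm.

639.6 mm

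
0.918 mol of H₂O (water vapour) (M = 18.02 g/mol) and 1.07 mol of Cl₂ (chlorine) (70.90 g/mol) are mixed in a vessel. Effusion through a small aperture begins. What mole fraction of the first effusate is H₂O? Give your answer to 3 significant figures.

The effusion rate of species i is ∝ p_i/√M_i ∝ n_i/√M_i.
So x_H₂O in the escaping gas = (n_H₂O/√M_H₂O) / Σ(n_i/√M_i)
= (0.918/√18.02) / (0.918/√18.02 + 1.07/√70.90) = 0.2163/(0.2163 + 0.1271) = 0.630.

0.630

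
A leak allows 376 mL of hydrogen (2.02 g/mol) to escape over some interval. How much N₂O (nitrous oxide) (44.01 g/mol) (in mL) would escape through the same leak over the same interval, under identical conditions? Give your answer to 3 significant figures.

Since effusion rate ∝ 1/√M, rate_N₂O/rate_H₂ = √(M_H₂/M_N₂O) = √(2.02/44.01) = √0.04590 = 0.2142.
So the volume for N₂O is 376 × 0.2142 = 80.6 mL.

80.6 mL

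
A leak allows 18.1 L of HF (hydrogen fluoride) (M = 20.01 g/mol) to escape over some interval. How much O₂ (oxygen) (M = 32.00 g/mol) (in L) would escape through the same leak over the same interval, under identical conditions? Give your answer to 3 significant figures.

By Graham's law, rate_O₂/rate_HF = √(M_HF/M_O₂) = √(20.01/32.00) = √0.6253 = 0.7908.
So the volume for O₂ is 18.1 × 0.7908 = 14.3 L.

14.3 L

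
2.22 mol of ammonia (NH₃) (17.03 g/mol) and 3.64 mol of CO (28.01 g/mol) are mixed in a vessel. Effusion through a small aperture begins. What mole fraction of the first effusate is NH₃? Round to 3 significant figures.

0.439

Rate_i ∝ x_i/√M_i (Graham's law weighted by mole fraction), so the effusate composition follows n_i/√M_i.
Mole fraction of NH₃ in the effusate = (n_NH₃/√M_NH₃) / (n_NH₃/√M_NH₃ + n_CO/√M_CO)
= (2.22/√17.03) / (2.22/√17.03 + 3.64/√28.01) = 0.5380/(0.5380 + 0.6878) = 0.439.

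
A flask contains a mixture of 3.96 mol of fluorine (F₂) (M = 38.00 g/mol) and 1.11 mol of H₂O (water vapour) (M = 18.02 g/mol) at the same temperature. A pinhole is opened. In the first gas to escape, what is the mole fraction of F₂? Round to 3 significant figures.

0.711

Rate_i ∝ x_i/√M_i (Graham's law weighted by mole fraction), so the effusate composition follows n_i/√M_i.
Mole fraction of F₂ in the effusate = (n_F₂/√M_F₂) / (n_F₂/√M_F₂ + n_H₂O/√M_H₂O)
= (3.96/√38.00) / (3.96/√38.00 + 1.11/√18.02) = 0.6424/(0.6424 + 0.2615) = 0.711.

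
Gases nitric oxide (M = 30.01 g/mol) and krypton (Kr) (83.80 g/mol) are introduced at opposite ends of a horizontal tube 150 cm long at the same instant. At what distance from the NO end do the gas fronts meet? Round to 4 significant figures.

Graham's law gives d_NO/d_Kr = rate_NO/rate_Kr = √(M_Kr/M_NO) = √(83.80/30.01) = 1.671.
With d_NO + d_Kr = 150 cm, d_Kr = 150/(1 + 1.671) = 56.16 cm.
d_NO = 150 − 56.16 = 93.84 cm.

93.84 cm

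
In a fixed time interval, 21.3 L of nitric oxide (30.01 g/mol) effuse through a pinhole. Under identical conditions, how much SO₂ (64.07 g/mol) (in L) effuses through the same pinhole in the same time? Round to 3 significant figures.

Graham's law gives rate_SO₂/rate_NO = √(M_NO/M_SO₂) = √(30.01/64.07) = √0.4684 = 0.6844.
So the volume for SO₂ is 21.3 × 0.6844 = 14.6 L.

14.6 L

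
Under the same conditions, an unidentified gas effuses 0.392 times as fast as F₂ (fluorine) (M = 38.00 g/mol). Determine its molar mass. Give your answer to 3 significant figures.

247 g/mol

Since effusion rate ∝ 1/√M, rate_X/rate_F₂ = √(M_F₂/M_X).
0.392 = √(38.00/M_X)
M_X = 38.00 / 0.392² = 38.00 / 0.1537 = 247 g/mol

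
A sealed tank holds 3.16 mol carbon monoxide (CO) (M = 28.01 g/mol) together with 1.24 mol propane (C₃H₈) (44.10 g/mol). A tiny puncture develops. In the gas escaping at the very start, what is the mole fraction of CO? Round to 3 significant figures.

0.762

The effusion rate of species i is ∝ p_i/√M_i ∝ n_i/√M_i.
Mole fraction of CO in the effusate = (n_CO/√M_CO) / (n_CO/√M_CO + n_C₃H₈/√M_C₃H₈)
= (3.16/√28.01) / (3.16/√28.01 + 1.24/√44.10) = 0.5971/(0.5971 + 0.1867) = 0.762.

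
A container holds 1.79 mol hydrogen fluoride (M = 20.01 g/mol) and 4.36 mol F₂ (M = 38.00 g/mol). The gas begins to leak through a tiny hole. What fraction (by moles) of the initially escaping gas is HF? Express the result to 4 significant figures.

The effusion rate of species i is ∝ p_i/√M_i ∝ n_i/√M_i.
Mole fraction of HF in the effusate = (n_HF/√M_HF) / (n_HF/√M_HF + n_F₂/√M_F₂)
= (1.79/√20.01) / (1.79/√20.01 + 4.36/√38.00) = 0.4002/(0.4002 + 0.7073) = 0.3613.

0.3613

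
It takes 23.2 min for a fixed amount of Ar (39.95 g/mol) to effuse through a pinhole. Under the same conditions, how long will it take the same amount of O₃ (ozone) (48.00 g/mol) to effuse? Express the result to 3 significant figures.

Since effusion rate ∝ 1/√M, t_O₃/t_Ar = √(M_O₃/M_Ar) = √(48.00/39.95) = √1.202 = 1.096.
So the time for O₃ is 23.2 × 1.096 = 25.4 min.

25.4 min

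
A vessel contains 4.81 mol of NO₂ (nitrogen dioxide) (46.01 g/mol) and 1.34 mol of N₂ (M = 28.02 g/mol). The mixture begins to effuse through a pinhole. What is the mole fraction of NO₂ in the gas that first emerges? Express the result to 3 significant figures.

The effusion rate of species i is ∝ p_i/√M_i ∝ n_i/√M_i.
Mole fraction of NO₂ in the effusate = (n_NO₂/√M_NO₂) / (n_NO₂/√M_NO₂ + n_N₂/√M_N₂)
= (4.81/√46.01) / (4.81/√46.01 + 1.34/√28.02) = 0.7091/(0.7091 + 0.2531) = 0.737.

0.737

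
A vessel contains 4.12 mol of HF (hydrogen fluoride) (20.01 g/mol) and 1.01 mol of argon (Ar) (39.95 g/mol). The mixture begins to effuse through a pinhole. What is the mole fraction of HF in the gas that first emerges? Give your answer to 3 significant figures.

Rate_i ∝ x_i/√M_i (Graham's law weighted by mole fraction), so the effusate composition follows n_i/√M_i.
Mole fraction of HF in the effusate = (n_HF/√M_HF) / (n_HF/√M_HF + n_Ar/√M_Ar)
= (4.12/√20.01) / (4.12/√20.01 + 1.01/√39.95) = 0.9210/(0.9210 + 0.1598) = 0.852.

0.852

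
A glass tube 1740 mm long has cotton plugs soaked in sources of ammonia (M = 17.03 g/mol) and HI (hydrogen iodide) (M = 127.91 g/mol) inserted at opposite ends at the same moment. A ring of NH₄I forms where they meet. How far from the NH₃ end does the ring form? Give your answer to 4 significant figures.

The fronts meet when d_NH₃ + d_HI = L with d_NH₃/d_HI = √(M_HI/M_NH₃) (Graham's law). Here √(M_HI/M_NH₃) = √(127.91/17.03) = 2.741.
With d_NH₃ + d_HI = 1740 mm, d_HI = 1740/(1 + 2.741) = 465.2 mm.
d_NH₃ = 1740 − 465.2 = 1275 mm.

1275 mm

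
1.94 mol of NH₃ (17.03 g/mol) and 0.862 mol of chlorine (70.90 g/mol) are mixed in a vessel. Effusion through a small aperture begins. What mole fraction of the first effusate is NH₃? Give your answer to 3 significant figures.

0.821

Each component's effusion rate ∝ (its partial pressure)·(1/√M) ∝ n_i/√M_i.
x_NH₃(eff) = (n_NH₃/√M_NH₃) / (n_NH₃/√M_NH₃ + n_Cl₂/√M_Cl₂)
= (1.94/√17.03) / (1.94/√17.03 + 0.862/√70.90) = 0.4701/(0.4701 + 0.1024) = 0.821.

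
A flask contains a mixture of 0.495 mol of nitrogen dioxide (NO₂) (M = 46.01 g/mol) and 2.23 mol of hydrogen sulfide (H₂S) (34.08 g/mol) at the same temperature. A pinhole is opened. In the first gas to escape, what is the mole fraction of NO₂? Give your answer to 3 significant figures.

0.160

Effusion rate of each component ∝ n_i/√M_i (partial pressure × 1/√M).
Mole fraction of NO₂ in the effusate = (n_NO₂/√M_NO₂) / (n_NO₂/√M_NO₂ + n_H₂S/√M_H₂S)
= (0.495/√46.01) / (0.495/√46.01 + 2.23/√34.08) = 0.07298/(0.07298 + 0.3820) = 0.160.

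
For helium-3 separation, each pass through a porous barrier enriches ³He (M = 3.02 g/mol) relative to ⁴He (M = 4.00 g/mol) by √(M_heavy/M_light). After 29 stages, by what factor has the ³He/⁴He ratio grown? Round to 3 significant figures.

58.9

Overall factor = α^29 with α = √(4.00/3.02), i.e. (4.00/3.02)^(29/2).
= 1.32450^(29/2) = 58.9.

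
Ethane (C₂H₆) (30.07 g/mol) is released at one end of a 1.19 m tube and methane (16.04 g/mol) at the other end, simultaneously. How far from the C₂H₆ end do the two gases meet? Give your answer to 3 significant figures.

0.502 m

Distances travelled in equal time are proportional to diffusion rates, so d_C₂H₆/d_CH₄ = √(M_CH₄/M_C₂H₆) = √(16.04/30.07) = 0.7304.
With d_C₂H₆ + d_CH₄ = 1.19 m, d_CH₄ = 1.19/(1 + 0.7304) = 0.6877 m.
d_C₂H₆ = 1.19 − 0.6877 = 0.502 m.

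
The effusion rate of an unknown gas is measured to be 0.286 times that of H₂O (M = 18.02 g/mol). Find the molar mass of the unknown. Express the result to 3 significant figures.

Using Graham's law: rate_X/rate_H₂O = √(M_H₂O/M_X).
0.286 = √(18.02/M_X)
M_X = 18.02 / 0.286² = 18.02 / 0.08180 = 220 g/mol

220 g/mol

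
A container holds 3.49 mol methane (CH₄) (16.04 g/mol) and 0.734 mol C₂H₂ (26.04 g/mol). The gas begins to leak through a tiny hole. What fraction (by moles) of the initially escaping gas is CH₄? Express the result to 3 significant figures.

0.858

Effusion rate of each component ∝ n_i/√M_i (partial pressure × 1/√M).
x_CH₄(eff) = (n_CH₄/√M_CH₄) / (n_CH₄/√M_CH₄ + n_C₂H₂/√M_C₂H₂)
= (3.49/√16.04) / (3.49/√16.04 + 0.734/√26.04) = 0.8714/(0.8714 + 0.1438) = 0.858.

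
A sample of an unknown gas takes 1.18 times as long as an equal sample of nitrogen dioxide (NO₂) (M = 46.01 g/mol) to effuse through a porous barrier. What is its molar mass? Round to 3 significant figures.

64.1 g/mol

Graham's law gives t_X/t_NO₂ = √(M_X/M_NO₂).
1.18 = √(M_X/46.01)
M_X = 46.01 × 1.18² = 46.01 × 1.392 = 64.1 g/mol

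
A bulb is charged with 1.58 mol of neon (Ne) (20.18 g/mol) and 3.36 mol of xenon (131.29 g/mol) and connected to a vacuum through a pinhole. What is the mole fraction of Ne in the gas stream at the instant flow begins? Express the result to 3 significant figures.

The effusion rate of species i is ∝ p_i/√M_i ∝ n_i/√M_i.
So x_Ne in the escaping gas = (n_Ne/√M_Ne) / Σ(n_i/√M_i)
= (1.58/√20.18) / (1.58/√20.18 + 3.36/√131.29) = 0.3517/(0.3517 + 0.2932) = 0.545.

0.545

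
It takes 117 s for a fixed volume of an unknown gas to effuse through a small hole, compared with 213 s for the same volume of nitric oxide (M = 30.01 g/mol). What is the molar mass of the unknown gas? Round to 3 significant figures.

9.05 g/mol

By Graham's law, t_X/t_NO = √(M_X/M_NO).
117/213 = 0.5493 = √(M_X/30.01)
M_X = 30.01 × 0.5493² = 30.01 × 0.3017 = 9.05 g/mol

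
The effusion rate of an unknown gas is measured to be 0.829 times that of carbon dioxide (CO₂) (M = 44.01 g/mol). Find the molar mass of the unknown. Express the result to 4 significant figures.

By Graham's law, rate_X/rate_CO₂ = √(M_CO₂/M_X).
0.829 = √(44.01/M_X)
M_X = 44.01 / 0.829² = 44.01 / 0.6872 = 64.04 g/mol

64.04 g/mol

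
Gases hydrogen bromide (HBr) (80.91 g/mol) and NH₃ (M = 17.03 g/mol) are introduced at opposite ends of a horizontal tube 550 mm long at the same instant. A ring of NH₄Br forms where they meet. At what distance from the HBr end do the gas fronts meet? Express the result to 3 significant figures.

In equal time, each gas travels a distance ∝ its rate ∝ 1/√M, so d_HBr/d_NH₃ = √(M_NH₃/M_HBr) = √(17.03/80.91) = 0.4588.
With d_HBr + d_NH₃ = 550 mm, d_NH₃ = 550/(1 + 0.4588) = 377.0 mm.
d_HBr = 550 − 377.0 = 173 mm.

173 mm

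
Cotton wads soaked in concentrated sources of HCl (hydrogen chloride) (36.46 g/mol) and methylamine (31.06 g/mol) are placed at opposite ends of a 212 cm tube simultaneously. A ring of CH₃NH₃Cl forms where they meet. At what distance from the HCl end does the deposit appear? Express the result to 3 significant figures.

102 cm

Graham's law gives d_HCl/d_CH₃NH₂ = rate_HCl/rate_CH₃NH₂ = √(M_CH₃NH₂/M_HCl) = √(31.06/36.46) = 0.9230.
With d_HCl + d_CH₃NH₂ = 212 cm, d_CH₃NH₂ = 212/(1 + 0.9230) = 110.2 cm.
d_HCl = 212 − 110.2 = 102 cm.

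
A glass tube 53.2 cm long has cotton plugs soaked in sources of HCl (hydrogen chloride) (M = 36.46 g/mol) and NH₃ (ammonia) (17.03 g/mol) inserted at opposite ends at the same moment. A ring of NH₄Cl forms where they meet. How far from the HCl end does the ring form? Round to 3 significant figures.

21.6 cm

Graham's law gives d_HCl/d_NH₃ = rate_HCl/rate_NH₃ = √(M_NH₃/M_HCl) = √(17.03/36.46) = 0.6834.
With d_HCl + d_NH₃ = 53.2 cm, d_NH₃ = 53.2/(1 + 0.6834) = 31.60 cm.
d_HCl = 53.2 − 31.60 = 21.6 cm.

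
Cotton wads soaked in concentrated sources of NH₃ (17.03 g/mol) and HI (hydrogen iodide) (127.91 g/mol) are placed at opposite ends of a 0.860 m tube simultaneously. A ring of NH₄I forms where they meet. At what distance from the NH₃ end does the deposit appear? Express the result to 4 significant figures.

0.6301 m

Distances travelled in equal time are proportional to diffusion rates, so d_NH₃/d_HI = √(M_HI/M_NH₃) = √(127.91/17.03) = 2.741.
With d_NH₃ + d_HI = 0.860 m, d_HI = 0.860/(1 + 2.741) = 0.2299 m.
d_NH₃ = 0.860 − 0.2299 = 0.6301 m.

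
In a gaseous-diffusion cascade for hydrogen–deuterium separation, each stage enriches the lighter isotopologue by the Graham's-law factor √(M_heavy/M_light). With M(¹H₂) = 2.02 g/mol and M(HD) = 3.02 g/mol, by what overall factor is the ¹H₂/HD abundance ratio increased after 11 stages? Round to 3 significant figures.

9.13

Overall factor = α^11 with α = √(3.02/2.02), i.e. (3.02/2.02)^(11/2).
= 1.49505^(11/2) = 9.13.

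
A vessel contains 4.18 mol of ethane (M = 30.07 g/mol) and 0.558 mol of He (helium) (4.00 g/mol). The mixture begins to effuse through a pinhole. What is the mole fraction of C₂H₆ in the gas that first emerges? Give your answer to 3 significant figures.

Each component's effusion rate ∝ (its partial pressure)·(1/√M) ∝ n_i/√M_i.
Mole fraction of C₂H₆ in the effusate = (n_C₂H₆/√M_C₂H₆) / (n_C₂H₆/√M_C₂H₆ + n_He/√M_He)
= (4.18/√30.07) / (4.18/√30.07 + 0.558/√4.00) = 0.7623/(0.7623 + 0.2790) = 0.732.

0.732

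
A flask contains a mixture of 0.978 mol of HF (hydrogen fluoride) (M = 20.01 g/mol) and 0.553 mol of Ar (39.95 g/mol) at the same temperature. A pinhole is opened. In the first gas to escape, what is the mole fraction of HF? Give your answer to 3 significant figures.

0.714

Each component's effusion rate ∝ (its partial pressure)·(1/√M) ∝ n_i/√M_i.
Mole fraction of HF in the effusate = (n_HF/√M_HF) / (n_HF/√M_HF + n_Ar/√M_Ar)
= (0.978/√20.01) / (0.978/√20.01 + 0.553/√39.95) = 0.2186/(0.2186 + 0.08749) = 0.714.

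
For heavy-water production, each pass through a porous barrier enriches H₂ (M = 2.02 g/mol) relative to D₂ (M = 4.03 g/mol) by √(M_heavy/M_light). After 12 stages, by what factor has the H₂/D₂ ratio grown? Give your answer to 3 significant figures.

63.1

Overall factor = α^12 with α = √(4.03/2.02), i.e. (4.03/2.02)^(12/2).
= 1.99505^6 = 63.1.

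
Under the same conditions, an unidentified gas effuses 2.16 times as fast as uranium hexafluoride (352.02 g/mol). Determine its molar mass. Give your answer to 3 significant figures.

75.5 g/mol

Graham's law gives rate_X/rate_UF₆ = √(M_UF₆/M_X).
2.16 = √(352.02/M_X)
M_X = 352.02 / 2.16² = 352.02 / 4.666 = 75.5 g/mol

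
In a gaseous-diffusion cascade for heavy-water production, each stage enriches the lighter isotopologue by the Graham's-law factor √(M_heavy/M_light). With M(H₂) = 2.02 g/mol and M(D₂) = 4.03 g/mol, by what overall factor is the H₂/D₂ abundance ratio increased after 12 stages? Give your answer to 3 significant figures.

63.1

After 12 stages the ratio has grown by (√(4.03/2.02))^12 = (4.03/2.02)^(12/2).
= 1.99505^6 = 63.1.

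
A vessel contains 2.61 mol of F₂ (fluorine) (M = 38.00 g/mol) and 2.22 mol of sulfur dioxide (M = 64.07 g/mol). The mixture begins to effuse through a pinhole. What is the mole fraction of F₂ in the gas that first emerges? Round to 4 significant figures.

0.6042

Rate_i ∝ x_i/√M_i (Graham's law weighted by mole fraction), so the effusate composition follows n_i/√M_i.
Mole fraction of F₂ in the effusate = (n_F₂/√M_F₂) / (n_F₂/√M_F₂ + n_SO₂/√M_SO₂)
= (2.61/√38.00) / (2.61/√38.00 + 2.22/√64.07) = 0.4234/(0.4234 + 0.2773) = 0.6042.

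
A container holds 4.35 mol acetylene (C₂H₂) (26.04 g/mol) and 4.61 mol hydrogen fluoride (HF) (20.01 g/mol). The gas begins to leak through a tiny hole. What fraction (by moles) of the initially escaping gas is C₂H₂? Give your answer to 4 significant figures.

Effusion rate of each component ∝ n_i/√M_i (partial pressure × 1/√M).
Mole fraction of C₂H₂ in the effusate = (n_C₂H₂/√M_C₂H₂) / (n_C₂H₂/√M_C₂H₂ + n_HF/√M_HF)
= (4.35/√26.04) / (4.35/√26.04 + 4.61/√20.01) = 0.8524/(0.8524 + 1.031) = 0.4527.

0.4527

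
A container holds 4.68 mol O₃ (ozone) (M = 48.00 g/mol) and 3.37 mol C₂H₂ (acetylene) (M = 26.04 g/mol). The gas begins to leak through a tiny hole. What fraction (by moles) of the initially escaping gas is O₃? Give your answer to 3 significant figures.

0.506

The effusion rate of species i is ∝ p_i/√M_i ∝ n_i/√M_i.
Mole fraction of O₃ in the effusate = (n_O₃/√M_O₃) / (n_O₃/√M_O₃ + n_C₂H₂/√M_C₂H₂)
= (4.68/√48.00) / (4.68/√48.00 + 3.37/√26.04) = 0.6755/(0.6755 + 0.6604) = 0.506.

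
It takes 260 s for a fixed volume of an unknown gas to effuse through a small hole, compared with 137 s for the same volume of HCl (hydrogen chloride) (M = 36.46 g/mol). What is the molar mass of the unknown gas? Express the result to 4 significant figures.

131.3 g/mol

Using Graham's law: t_X/t_HCl = √(M_X/M_HCl).
260/137 = 1.898 = √(M_X/36.46)
M_X = 36.46 × 1.898² = 36.46 × 3.602 = 131.3 g/mol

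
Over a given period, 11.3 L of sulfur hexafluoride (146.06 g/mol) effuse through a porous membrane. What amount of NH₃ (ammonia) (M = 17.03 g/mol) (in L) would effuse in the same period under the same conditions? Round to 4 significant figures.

33.09 L

Since effusion rate ∝ 1/√M, rate_NH₃/rate_SF₆ = √(M_SF₆/M_NH₃) = √(146.06/17.03) = √8.577 = 2.929.
So the volume for NH₃ is 11.3 × 2.929 = 33.09 L.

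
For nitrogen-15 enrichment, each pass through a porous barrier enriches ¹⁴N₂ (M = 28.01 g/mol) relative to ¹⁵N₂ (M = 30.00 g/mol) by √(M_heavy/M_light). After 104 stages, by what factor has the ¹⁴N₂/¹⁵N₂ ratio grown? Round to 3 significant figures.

The single-stage factor is √(M_heavy/M_light), so 104 stages give [√(30.00/28.01)]^104 = (30.00/28.01)^(104/2).
= 1.07105^52 = 35.5.

35.5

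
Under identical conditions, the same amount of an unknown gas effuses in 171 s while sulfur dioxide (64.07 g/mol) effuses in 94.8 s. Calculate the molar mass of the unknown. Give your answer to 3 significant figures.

208 g/mol

Using Graham's law: t_X/t_SO₂ = √(M_X/M_SO₂).
171/94.8 = 1.804 = √(M_X/64.07)
M_X = 64.07 × 1.804² = 64.07 × 3.254 = 208 g/mol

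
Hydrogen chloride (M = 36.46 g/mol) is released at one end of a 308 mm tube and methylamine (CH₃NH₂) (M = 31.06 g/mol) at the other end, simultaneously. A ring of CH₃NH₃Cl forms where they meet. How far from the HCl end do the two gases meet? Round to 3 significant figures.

Distances travelled in equal time are proportional to diffusion rates, so d_HCl/d_CH₃NH₂ = √(M_CH₃NH₂/M_HCl) = √(31.06/36.46) = 0.9230.
With d_HCl + d_CH₃NH₂ = 308 mm, d_CH₃NH₂ = 308/(1 + 0.9230) = 160.2 mm.
d_HCl = 308 − 160.2 = 148 mm.

148 mm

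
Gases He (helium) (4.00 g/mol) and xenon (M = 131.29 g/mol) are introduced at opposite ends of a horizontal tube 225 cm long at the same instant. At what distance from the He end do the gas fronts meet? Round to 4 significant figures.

191.6 cm

The fronts meet when d_He + d_Xe = L with d_He/d_Xe = √(M_Xe/M_He) (Graham's law). Here √(M_Xe/M_He) = √(131.29/4.00) = 5.729.
With d_He + d_Xe = 225 cm, d_Xe = 225/(1 + 5.729) = 33.44 cm.
d_He = 225 − 33.44 = 191.6 cm.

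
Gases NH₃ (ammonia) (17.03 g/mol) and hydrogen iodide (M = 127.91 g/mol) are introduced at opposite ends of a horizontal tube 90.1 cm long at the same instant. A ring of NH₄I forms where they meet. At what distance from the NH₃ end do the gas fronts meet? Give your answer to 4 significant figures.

66.01 cm

Graham's law gives d_NH₃/d_HI = rate_NH₃/rate_HI = √(M_HI/M_NH₃) = √(127.91/17.03) = 2.741.
With d_NH₃ + d_HI = 90.1 cm, d_HI = 90.1/(1 + 2.741) = 24.09 cm.
d_NH₃ = 90.1 − 24.09 = 66.01 cm.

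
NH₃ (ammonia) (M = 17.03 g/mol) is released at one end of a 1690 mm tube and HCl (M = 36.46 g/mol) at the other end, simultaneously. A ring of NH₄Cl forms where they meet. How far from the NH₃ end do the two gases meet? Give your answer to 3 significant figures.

Distances travelled in equal time are proportional to diffusion rates, so d_NH₃/d_HCl = √(M_HCl/M_NH₃) = √(36.46/17.03) = 1.463.
With d_NH₃ + d_HCl = 1690 mm, d_HCl = 1690/(1 + 1.463) = 686.1 mm.
d_NH₃ = 1690 − 686.1 = 1000 mm.

1000 mm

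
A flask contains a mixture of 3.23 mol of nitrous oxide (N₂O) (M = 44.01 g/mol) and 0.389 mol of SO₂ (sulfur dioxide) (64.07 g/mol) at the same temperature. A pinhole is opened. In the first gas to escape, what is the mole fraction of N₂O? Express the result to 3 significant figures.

0.909

Rate_i ∝ x_i/√M_i (Graham's law weighted by mole fraction), so the effusate composition follows n_i/√M_i.
So x_N₂O in the escaping gas = (n_N₂O/√M_N₂O) / Σ(n_i/√M_i)
= (3.23/√44.01) / (3.23/√44.01 + 0.389/√64.07) = 0.4869/(0.4869 + 0.04860) = 0.909.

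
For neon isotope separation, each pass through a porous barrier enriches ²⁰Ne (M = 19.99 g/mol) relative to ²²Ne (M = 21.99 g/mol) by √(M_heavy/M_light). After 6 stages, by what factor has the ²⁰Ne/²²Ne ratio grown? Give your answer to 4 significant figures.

Each stage multiplies the ratio by α = √(21.99/19.99), so after 6 stages the overall factor is α^6 = (21.99/19.99)^(6/2).
= 1.10005^3 = 1.331.

1.331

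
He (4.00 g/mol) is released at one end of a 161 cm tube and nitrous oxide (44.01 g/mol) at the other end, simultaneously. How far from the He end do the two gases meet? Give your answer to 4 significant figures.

In equal time, each gas travels a distance ∝ its rate ∝ 1/√M, so d_He/d_N₂O = √(M_N₂O/M_He) = √(44.01/4.00) = 3.317.
With d_He + d_N₂O = 161 cm, d_N₂O = 161/(1 + 3.317) = 37.29 cm.
d_He = 161 − 37.29 = 123.7 cm.

123.7 cm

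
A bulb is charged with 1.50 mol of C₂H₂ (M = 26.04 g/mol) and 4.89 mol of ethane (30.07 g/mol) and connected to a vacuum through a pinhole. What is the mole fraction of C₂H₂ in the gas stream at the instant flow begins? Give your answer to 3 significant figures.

0.248

Effusion rate of each component ∝ n_i/√M_i (partial pressure × 1/√M).
x_C₂H₂(eff) = (n_C₂H₂/√M_C₂H₂) / (n_C₂H₂/√M_C₂H₂ + n_C₂H₆/√M_C₂H₆)
= (1.50/√26.04) / (1.50/√26.04 + 4.89/√30.07) = 0.2939/(0.2939 + 0.8917) = 0.248.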